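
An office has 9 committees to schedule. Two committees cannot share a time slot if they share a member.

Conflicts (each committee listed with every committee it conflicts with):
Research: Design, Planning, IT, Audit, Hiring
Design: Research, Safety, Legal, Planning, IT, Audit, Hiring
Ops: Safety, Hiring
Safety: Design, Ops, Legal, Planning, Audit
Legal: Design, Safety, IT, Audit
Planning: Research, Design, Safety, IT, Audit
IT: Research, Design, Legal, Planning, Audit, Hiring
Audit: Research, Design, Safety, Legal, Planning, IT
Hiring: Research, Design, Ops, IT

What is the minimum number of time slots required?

5

Research, Design, Planning, IT, Audit are mutually in conflict, so at least 5 time slots are needed.
5 time slots suffice: time slot 1 → {Design, Ops}; time slot 2 → {Audit, Hiring}; time slot 3 → {Safety, IT}; time slot 4 → {Research, Legal}; time slot 5 → {Planning}. Every pair that conflicts lands in different time slots.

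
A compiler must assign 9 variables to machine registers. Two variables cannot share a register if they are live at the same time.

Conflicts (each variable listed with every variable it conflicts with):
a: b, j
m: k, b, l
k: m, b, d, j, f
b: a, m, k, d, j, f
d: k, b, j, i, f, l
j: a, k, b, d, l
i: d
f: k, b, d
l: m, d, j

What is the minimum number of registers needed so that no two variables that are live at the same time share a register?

4

k, b, d, j are mutually in conflict, so at least 4 registers are needed.
4 registers suffice: a=1, m=1, k=4, b=2, d=1, j=3, i=2, f=3, l=2. Each listed conflict is separated.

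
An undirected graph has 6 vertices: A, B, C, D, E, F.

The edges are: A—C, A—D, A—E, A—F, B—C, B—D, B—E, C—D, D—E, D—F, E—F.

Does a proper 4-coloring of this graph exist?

Yes

The chromatic number is 4. A, D, E, F form a clique, so at least 4 colors are needed.
One proper 4-coloring: A=green, B=green, C=blue, D=red, E=blue, F=yellow.
That is already a proper 4-coloring.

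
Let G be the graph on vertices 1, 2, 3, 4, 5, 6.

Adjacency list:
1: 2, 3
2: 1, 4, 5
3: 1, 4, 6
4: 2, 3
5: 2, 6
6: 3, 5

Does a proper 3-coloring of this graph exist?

The chromatic number is 3. The cycle 5-2-4-3-6-5 has odd length 5, so it cannot be 2-colored; at least 3 colors are needed.
3 colors suffice: color red → {2, 3}; color blue → {1, 4, 6}; color green → {5}.
That is already a proper 3-coloring.

Yes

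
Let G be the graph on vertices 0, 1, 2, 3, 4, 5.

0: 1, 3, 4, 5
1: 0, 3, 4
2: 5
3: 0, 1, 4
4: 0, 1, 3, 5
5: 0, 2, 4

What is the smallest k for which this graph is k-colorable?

0, 1, 3, 4 form a clique, so at least 4 colors are needed.
4 colors suffice: color red → {2, 4}; color blue → {0}; color green → {1, 5}; color yellow → {3}. Each edge has distinct colors on its endpoints.

4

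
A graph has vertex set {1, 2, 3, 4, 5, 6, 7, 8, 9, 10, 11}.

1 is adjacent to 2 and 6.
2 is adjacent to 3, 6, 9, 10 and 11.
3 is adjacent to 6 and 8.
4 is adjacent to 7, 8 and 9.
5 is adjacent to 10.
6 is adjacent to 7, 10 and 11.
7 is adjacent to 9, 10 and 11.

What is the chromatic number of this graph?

3

6, 7, 11 form a triangle, so at least 3 colors are needed.
3 colors suffice: 1=c, 2=b, 3=c, 4=c, 5=a, 6=a, 7=b, 8=a, 9=a, 10=c, 11=c. Each edge has distinct colors on its endpoints.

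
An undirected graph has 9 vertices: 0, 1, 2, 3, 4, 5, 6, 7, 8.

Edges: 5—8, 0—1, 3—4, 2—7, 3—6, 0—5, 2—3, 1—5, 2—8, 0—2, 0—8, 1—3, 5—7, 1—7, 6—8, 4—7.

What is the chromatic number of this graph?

3

0, 5, 8 form a triangle, so at least 3 colors are needed.
A valid assignment using 3 colors: 0=blue, 1=green, 2=red, 3=blue, 4=red, 5=red, 6=red, 7=blue, 8=green. No two adjacent vertices share a color.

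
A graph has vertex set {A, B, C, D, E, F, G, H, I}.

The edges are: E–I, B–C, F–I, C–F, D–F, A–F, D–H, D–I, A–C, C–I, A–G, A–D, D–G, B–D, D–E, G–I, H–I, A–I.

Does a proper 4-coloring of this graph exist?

The chromatic number is 4. A, C, F, I form a clique, so at least 4 colors are needed.
4 colors suffice: color red → {C, D}; color blue → {B, I}; color green → {A, E, H}; color yellow → {F, G}.
That is already a proper 4-coloring.

Yes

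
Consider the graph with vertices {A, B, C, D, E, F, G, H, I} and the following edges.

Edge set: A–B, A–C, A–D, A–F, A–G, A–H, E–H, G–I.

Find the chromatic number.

A and B are adjacent, so at least 2 colors are needed.
2 colors suffice: color 1 → {A, E, I}; color 2 → {B, C, D, F, G, H}. Each edge has distinct colors on its endpoints.

2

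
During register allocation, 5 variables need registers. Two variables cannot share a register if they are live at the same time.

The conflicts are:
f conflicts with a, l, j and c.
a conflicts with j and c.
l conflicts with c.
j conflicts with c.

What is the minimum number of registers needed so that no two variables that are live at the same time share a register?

f, a, j, c all conflict with each other, so at least 4 registers are needed.
Using 4 registers: f=1, a=3, l=3, j=4, c=2. Each listed conflict is separated.

4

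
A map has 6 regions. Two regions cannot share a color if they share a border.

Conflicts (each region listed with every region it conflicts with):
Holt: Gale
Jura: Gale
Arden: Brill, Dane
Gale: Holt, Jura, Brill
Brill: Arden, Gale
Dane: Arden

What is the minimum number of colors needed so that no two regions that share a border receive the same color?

Jura and Gale conflict, so at least 2 colors are needed.
One proper 2-coloring: Holt=2, Jura=2, Arden=1, Gale=1, Brill=2, Dane=2. Each listed conflict is separated.

2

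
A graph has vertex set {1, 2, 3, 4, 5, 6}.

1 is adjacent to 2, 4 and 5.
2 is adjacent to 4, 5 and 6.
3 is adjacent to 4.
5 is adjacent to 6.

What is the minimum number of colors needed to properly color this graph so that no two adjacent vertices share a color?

2, 5, 6 form a triangle, so at least 3 colors are needed.
3 colors suffice: color red → {2, 3}; color blue → {4, 5}; color green → {1, 6}. No two adjacent vertices share a color.

3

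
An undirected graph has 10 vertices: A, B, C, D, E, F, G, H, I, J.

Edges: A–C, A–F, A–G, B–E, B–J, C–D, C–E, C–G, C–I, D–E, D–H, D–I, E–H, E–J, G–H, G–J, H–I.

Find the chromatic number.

3

A, C, G are mutually adjacent, so at least 3 colors are needed.
A valid assignment using 3 colors: A=3, B=3, C=2, D=3, E=1, F=1, G=1, H=2, I=1, J=2. Each edge has distinct colors on its endpoints.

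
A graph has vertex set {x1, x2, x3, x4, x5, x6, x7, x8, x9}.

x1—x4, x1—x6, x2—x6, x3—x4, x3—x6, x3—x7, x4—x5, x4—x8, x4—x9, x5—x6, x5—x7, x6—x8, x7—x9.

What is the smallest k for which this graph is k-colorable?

x3 and x7 are adjacent, so at least 2 colors are needed.
One proper 2-coloring: x1=2, x2=2, x3=2, x4=1, x5=2, x6=1, x7=1, x8=2, x9=2. Every edge joins two different colors.

2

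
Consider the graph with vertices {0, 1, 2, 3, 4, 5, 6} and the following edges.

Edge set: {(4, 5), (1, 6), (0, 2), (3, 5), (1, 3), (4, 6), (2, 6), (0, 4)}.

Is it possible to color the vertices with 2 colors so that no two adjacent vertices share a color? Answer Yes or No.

No

The cycle 1-3-5-4-6-1 has odd length 5, so it cannot be 2-colored; at least 3 colors are needed.
So 2 colors are not enough.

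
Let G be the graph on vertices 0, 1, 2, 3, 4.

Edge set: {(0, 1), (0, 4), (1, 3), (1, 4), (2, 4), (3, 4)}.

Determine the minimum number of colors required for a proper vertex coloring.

1, 3, 4 are pairwise adjacent, so at least 3 colors are needed.
One proper 3-coloring: 0=green, 1=blue, 2=blue, 3=green, 4=red. Every edge joins two different colors.

3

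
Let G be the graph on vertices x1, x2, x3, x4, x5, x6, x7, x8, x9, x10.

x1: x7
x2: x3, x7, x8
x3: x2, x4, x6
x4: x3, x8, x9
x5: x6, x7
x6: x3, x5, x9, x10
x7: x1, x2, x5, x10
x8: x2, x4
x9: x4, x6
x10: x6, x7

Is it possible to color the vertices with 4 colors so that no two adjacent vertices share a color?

Yes

The chromatic number is 3. The cycle x6-x3-x2-x7-x5-x6 has odd length 5, so it cannot be 2-colored; at least 3 colors are needed.
3 colors suffice: color 1 → {x4, x6, x7}; color 2 → {x1, x2, x5, x9, x10}; color 3 → {x3, x8}.
Since 4 ≥ 3, a proper 4-coloring certainly exists.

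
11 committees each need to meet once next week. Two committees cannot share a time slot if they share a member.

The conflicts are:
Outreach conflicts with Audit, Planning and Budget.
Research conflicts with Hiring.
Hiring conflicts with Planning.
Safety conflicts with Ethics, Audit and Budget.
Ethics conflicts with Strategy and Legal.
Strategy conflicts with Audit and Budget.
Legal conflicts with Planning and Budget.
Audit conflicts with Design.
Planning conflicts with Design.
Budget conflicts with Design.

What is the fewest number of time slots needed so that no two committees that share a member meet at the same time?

2

Audit and Design conflict, so at least 2 time slots are needed.
2 time slots suffice: time slot 1 → {Research, Ethics, Audit, Planning, Budget}; time slot 2 → {Outreach, Hiring, Safety, Strategy, Legal, Design}. Every pair that conflicts lands in different time slots.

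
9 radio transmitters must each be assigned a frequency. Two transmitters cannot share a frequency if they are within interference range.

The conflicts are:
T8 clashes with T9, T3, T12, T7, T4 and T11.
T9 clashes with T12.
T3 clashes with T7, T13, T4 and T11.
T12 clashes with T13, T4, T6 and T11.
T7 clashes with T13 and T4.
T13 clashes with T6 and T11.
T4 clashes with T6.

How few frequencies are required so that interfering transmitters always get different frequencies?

T8, T3, T7, T4 are mutually in conflict, so at least 4 frequencies are needed.
4 frequencies suffice: T8=1, T9=3, T3=2, T12=2, T7=4, T13=1, T4=3, T6=4, T11=3. Every pair that conflicts lands in different frequencies.

4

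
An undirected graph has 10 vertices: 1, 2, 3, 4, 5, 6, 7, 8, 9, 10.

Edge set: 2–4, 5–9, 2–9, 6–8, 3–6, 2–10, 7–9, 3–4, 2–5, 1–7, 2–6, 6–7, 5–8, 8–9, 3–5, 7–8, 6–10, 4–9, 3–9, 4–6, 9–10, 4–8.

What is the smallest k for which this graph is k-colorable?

3

2, 5, 9 are pairwise adjacent, so at least 3 colors are needed.
A valid assignment using 3 colors: 1=red, 2=blue, 3=blue, 4=green, 5=green, 6=red, 7=green, 8=blue, 9=red, 10=green. No two adjacent vertices share a color.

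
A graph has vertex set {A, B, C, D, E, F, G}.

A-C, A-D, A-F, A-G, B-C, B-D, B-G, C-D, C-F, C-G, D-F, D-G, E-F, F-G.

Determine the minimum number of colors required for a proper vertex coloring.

A, C, D, F, G are mutually adjacent (a clique of size 5), so at least 5 colors are needed.
One proper 5-coloring: A=purple, B=blue, C=red, D=yellow, E=red, F=blue, G=green. Each edge has distinct colors on its endpoints.

5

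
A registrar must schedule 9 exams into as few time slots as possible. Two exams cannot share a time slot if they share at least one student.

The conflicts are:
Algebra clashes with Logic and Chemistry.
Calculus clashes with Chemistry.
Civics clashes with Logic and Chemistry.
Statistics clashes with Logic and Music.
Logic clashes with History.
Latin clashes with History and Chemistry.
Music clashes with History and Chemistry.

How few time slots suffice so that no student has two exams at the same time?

3

The cycle Statistics-Music-Chemistry-Civics-Logic-Statistics has odd length 5, so it cannot be 2-colored; at least 3 time slots are needed.
3 time slots suffice: Algebra=2, Calculus=2, Civics=2, Statistics=3, Logic=1, Latin=2, Music=2, History=3, Chemistry=1. Every pair that conflicts lands in different time slots.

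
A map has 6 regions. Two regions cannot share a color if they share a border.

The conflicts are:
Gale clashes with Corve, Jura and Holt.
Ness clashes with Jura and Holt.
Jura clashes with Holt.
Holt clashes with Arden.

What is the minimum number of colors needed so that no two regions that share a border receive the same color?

Ness, Jura, Holt all conflict with each other, so at least 3 colors are needed.
3 colors suffice: Gale=3, Ness=3, Corve=1, Jura=2, Holt=1, Arden=2. Each listed conflict is separated.

3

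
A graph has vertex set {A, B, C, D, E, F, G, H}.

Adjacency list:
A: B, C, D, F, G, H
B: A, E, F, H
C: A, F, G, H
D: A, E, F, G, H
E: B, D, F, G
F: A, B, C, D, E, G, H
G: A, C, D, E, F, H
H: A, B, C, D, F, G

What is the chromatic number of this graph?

A, C, F, G, H are pairwise adjacent (a clique of size 5), so at least 5 colors are needed.
5 colors suffice: color red → {F}; color blue → {B, G}; color green → {E, H}; color yellow → {A}; color purple → {C, D}. No two adjacent vertices share a color.

5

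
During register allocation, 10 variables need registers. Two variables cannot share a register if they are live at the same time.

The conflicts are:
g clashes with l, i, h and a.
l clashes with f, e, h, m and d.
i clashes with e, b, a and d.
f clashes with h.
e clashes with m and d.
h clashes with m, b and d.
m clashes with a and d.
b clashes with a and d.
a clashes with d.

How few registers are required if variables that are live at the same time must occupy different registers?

l, e, m, d are mutually in conflict, so at least 4 registers are needed.
4 registers suffice: g=1, l=2, i=2, f=1, e=3, h=3, m=4, b=4, a=3, d=1. Every pair that conflicts lands in different registers.

4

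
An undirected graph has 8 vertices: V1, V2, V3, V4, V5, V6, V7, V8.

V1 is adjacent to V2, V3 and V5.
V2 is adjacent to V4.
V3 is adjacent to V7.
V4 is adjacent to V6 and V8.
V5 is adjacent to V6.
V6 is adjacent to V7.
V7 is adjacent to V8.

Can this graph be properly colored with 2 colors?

No

The cycle V5-V6-V7-V3-V1-V5 has odd length 5, so it cannot be 2-colored; at least 3 colors are needed.
So 2 colors are not enough.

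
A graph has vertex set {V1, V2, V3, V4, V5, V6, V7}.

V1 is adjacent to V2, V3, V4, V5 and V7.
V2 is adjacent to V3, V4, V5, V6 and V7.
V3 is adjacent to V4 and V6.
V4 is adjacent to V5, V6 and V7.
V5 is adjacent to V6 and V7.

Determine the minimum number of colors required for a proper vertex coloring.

V1, V2, V4, V5, V7 are pairwise adjacent (a clique of size 5), so at least 5 colors are needed.
5 colors suffice: color R → {V2}; color B → {V4}; color G → {V3, V5}; color Y → {V1, V6}; color P → {V7}. No two adjacent vertices share a color.

5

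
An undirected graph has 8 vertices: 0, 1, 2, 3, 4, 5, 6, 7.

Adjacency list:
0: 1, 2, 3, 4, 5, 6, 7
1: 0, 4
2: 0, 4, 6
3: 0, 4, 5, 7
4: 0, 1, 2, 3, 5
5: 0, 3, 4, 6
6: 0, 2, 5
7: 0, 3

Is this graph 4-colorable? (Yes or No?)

The chromatic number is 4. 0, 3, 4, 5 are pairwise adjacent (a clique of size 4), so at least 4 colors are needed.
4 colors suffice: color red → {0}; color blue → {4, 6, 7}; color green → {1, 2, 3}; color yellow → {5}.
That is already a proper 4-coloring.

Yes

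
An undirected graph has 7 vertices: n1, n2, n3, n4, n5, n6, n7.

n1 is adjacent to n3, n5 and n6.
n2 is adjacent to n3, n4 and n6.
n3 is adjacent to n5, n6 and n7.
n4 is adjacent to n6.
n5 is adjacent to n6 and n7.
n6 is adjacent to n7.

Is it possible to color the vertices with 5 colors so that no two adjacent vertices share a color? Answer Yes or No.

Yes

The chromatic number is 4. n3, n5, n6, n7 are pairwise adjacent (a clique of size 4), so at least 4 colors are needed.
4 colors suffice: color 1 → {n6}; color 2 → {n3, n4}; color 3 → {n2, n5}; color 4 → {n1, n7}.
Since 5 ≥ 4, a proper 5-coloring certainly exists.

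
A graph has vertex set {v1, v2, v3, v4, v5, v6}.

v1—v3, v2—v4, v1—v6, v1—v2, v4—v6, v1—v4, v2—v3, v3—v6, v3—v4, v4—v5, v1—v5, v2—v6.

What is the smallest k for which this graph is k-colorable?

5

v1, v2, v3, v4, v6 are mutually adjacent (a clique of size 5), so at least 5 colors are needed.
5 colors suffice: color 1 → {v1}; color 2 → {v4}; color 3 → {v3, v5}; color 4 → {v2}; color 5 → {v6}. Every edge joins two different colors.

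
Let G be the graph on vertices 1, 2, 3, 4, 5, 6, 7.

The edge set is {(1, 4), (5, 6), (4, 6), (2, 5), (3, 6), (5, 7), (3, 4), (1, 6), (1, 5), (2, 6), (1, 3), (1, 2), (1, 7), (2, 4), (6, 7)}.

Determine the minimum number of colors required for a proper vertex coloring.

1, 5, 6, 7 form a clique, so at least 4 colors are needed.
A valid assignment using 4 colors: 1=b, 2=d, 3=d, 4=c, 5=c, 6=a, 7=d. Every edge joins two different colors.

4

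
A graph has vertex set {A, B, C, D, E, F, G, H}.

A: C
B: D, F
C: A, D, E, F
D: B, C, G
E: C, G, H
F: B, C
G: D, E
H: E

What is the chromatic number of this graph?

B and F are adjacent, so at least 2 colors are needed.
2 colors suffice: color 1 → {B, C, G, H}; color 2 → {A, D, E, F}. Each edge has distinct colors on its endpoints.

2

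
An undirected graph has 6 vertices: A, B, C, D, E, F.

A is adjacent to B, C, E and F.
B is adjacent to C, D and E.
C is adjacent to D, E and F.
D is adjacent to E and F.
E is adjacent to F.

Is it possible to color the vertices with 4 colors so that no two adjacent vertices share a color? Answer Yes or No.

Yes

The chromatic number is 4. C, D, E, F form a clique, so at least 4 colors are needed.
4 colors suffice: color red → {E}; color blue → {C}; color green → {B, F}; color yellow → {A, D}.
That is already a proper 4-coloring.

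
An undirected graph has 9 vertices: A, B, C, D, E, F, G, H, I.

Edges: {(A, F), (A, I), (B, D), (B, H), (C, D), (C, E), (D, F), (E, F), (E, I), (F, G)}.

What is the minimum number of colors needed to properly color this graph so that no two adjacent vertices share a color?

2

F and G are adjacent, so at least 2 colors are needed.
2 colors suffice: color 1 → {B, C, F, I}; color 2 → {A, D, E, G, H}. Each edge has distinct colors on its endpoints.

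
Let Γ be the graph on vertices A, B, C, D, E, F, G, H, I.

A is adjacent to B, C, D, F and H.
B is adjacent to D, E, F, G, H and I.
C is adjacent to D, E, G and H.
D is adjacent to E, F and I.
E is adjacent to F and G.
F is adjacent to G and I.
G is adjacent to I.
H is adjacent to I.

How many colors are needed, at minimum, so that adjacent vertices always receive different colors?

4

A, B, D, F are mutually adjacent (a clique of size 4), so at least 4 colors are needed.
One proper 4-coloring: A=yellow, B=red, C=red, D=green, E=yellow, F=blue, G=green, H=blue, I=yellow. Every edge joins two different colors.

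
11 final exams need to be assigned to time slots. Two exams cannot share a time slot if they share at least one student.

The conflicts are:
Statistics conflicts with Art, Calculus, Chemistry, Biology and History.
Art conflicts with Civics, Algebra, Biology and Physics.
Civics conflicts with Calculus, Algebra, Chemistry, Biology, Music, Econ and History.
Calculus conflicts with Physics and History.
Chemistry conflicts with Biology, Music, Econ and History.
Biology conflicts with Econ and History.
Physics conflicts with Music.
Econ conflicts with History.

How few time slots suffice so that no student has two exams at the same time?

5

Civics, Chemistry, Biology, Econ, History all conflict with each other, so at least 5 time slots are needed.
A valid assignment using 5 time slots: Statistics=1, Art=2, Civics=1, Calculus=3, Algebra=3, Chemistry=3, Biology=4, Physics=1, Music=2, Econ=5, History=2. Every pair that conflicts lands in different time slots.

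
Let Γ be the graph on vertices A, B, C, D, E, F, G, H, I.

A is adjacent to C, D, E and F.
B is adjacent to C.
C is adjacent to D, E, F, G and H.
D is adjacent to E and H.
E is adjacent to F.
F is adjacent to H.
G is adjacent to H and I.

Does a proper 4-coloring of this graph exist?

The chromatic number is 4. A, C, D, E are mutually adjacent (a clique of size 4), so at least 4 colors are needed.
A valid assignment using 4 colors: A=4, B=2, C=1, D=2, E=3, F=2, G=2, H=3, I=1.
That is already a proper 4-coloring.

Yes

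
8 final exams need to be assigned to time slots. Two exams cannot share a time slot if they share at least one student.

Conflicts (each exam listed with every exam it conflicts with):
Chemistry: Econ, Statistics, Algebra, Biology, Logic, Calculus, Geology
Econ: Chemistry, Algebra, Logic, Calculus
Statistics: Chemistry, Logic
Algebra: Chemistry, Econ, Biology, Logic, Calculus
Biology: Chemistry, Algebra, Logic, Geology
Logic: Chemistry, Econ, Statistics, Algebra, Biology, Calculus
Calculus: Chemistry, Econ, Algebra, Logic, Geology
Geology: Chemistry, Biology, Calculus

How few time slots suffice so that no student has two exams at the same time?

Chemistry, Econ, Algebra, Logic, Calculus pairwise conflict, so at least 5 time slots are needed.
5 time slots suffice: Chemistry=1, Econ=5, Statistics=3, Algebra=4, Biology=3, Logic=2, Calculus=3, Geology=2. Every pair that conflicts lands in different time slots.

5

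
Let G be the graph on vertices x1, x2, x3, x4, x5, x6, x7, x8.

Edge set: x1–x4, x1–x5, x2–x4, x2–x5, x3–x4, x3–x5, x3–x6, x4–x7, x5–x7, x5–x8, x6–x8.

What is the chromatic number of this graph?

x2 and x4 are adjacent, so at least 2 colors are needed.
2 colors suffice: color red → {x4, x5, x6}; color blue → {x1, x2, x3, x7, x8}. No two adjacent vertices share a color.

2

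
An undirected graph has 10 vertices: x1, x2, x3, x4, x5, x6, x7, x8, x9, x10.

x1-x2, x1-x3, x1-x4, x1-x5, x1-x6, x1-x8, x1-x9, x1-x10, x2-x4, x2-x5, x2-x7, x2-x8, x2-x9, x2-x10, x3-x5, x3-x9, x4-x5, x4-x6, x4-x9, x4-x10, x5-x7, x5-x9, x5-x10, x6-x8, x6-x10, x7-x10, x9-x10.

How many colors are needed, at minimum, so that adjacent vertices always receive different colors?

x1, x2, x4, x5, x9, x10 form a clique, so at least 6 colors are needed.
6 colors suffice: color 1 → {x1, x7}; color 2 → {x5, x6}; color 3 → {x3, x8, x10}; color 4 → {x2}; color 5 → {x9}; color 6 → {x4}. Each edge has distinct colors on its endpoints.

6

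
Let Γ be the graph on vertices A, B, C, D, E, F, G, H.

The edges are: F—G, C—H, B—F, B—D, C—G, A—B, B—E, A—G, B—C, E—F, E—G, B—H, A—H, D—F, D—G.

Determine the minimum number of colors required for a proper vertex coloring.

3

B, C, H form a triangle, so at least 3 colors are needed.
3 colors suffice: color 1 → {B, G}; color 2 → {A, C, F}; color 3 → {D, E, H}. Every edge joins two different colors.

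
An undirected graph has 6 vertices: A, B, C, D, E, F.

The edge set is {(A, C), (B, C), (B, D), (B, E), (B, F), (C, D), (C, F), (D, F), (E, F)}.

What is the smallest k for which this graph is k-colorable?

4

B, C, D, F are mutually adjacent (a clique of size 4), so at least 4 colors are needed.
A valid assignment using 4 colors: A=2, B=3, C=1, D=4, E=1, F=2. Every edge joins two different colors.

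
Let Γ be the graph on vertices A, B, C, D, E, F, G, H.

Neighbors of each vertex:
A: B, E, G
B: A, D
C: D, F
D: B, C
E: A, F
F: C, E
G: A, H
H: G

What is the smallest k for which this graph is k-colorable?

E and F are adjacent, so at least 2 colors are needed.
2 colors suffice: color red → {A, D, F, H}; color blue → {B, C, E, G}. No two adjacent vertices share a color.

2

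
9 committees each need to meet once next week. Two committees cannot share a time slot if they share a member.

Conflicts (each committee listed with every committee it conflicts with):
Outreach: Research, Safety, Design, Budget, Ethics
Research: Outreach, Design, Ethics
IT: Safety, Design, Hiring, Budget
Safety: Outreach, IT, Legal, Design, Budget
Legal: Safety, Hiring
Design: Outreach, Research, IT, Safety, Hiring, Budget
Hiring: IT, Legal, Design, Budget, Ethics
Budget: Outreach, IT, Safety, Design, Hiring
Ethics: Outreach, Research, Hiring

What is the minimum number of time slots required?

4

IT, Design, Hiring, Budget pairwise conflict, so at least 4 time slots are needed.
4 time slots suffice: time slot 1 → {Legal, Design, Ethics}; time slot 2 → {Research, Safety, Hiring}; time slot 3 → {Budget}; time slot 4 → {Outreach, IT}. Each listed conflict is separated.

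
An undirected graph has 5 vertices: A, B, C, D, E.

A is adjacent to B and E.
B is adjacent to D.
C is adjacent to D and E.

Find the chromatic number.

The cycle A-E-C-D-B-A has odd length 5, so it cannot be 2-colored; at least 3 colors are needed.
A valid assignment using 3 colors: A=red, B=blue, C=red, D=green, E=blue. No two adjacent vertices share a color.

3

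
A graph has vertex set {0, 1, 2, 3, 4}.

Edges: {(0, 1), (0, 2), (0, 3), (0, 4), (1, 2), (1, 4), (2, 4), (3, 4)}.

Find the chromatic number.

4

0, 1, 2, 4 are mutually adjacent (a clique of size 4), so at least 4 colors are needed.
4 colors suffice: color red → {4}; color blue → {0}; color green → {1, 3}; color yellow → {2}. No two adjacent vertices share a color.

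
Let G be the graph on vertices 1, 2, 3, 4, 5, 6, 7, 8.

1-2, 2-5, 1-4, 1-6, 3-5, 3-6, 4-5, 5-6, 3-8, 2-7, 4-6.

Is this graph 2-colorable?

No

3, 5, 6 are mutually adjacent, so at least 3 colors are needed.
So 2 colors are not enough.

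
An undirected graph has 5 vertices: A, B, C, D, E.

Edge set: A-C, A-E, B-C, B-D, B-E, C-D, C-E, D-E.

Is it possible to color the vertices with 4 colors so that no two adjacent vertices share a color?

The chromatic number is 4. B, C, D, E form a clique, so at least 4 colors are needed.
4 colors suffice: color red → {E}; color blue → {C}; color green → {A, B}; color yellow → {D}.
That is already a proper 4-coloring.

Yes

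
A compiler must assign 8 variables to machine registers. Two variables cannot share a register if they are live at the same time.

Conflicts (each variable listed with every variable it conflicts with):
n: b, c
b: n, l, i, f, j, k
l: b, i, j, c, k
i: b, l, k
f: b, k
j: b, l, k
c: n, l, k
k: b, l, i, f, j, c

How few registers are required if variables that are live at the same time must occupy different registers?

4

b, l, i, k pairwise conflict, so at least 4 registers are needed.
A valid assignment using 4 registers: n=1, b=2, l=3, i=4, f=3, j=4, c=2, k=1. Each listed conflict is separated.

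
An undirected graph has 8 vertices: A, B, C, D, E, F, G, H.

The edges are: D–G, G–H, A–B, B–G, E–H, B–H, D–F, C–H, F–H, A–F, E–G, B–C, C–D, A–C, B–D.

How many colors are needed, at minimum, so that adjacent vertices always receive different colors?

B, G, H are mutually adjacent, so at least 3 colors are needed.
3 colors suffice: color red → {B, E, F}; color blue → {A, D, H}; color green → {C, G}. Every edge joins two different colors.

3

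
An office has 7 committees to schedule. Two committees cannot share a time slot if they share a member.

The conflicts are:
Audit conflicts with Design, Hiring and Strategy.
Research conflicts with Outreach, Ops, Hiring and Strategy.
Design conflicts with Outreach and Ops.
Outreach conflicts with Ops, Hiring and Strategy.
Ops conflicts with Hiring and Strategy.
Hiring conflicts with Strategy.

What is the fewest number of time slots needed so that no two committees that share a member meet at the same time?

Research, Outreach, Ops, Hiring, Strategy all conflict with each other, so at least 5 time slots are needed.
A valid assignment using 5 time slots: Audit=3, Research=5, Design=1, Outreach=3, Ops=4, Hiring=1, Strategy=2. No two conflicting committees share a time slot.

5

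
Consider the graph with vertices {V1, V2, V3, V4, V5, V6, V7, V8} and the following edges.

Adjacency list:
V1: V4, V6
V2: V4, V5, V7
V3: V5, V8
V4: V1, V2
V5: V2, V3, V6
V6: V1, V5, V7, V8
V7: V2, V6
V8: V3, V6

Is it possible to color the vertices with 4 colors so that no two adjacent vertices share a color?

Yes

The chromatic number is 3. The cycle V2-V7-V6-V1-V4-V2 has odd length 5, so it cannot be 2-colored; at least 3 colors are needed.
One proper 3-coloring: V1=B, V2=R, V3=R, V4=G, V5=B, V6=R, V7=B, V8=B.
Since 4 ≥ 3, a proper 4-coloring certainly exists.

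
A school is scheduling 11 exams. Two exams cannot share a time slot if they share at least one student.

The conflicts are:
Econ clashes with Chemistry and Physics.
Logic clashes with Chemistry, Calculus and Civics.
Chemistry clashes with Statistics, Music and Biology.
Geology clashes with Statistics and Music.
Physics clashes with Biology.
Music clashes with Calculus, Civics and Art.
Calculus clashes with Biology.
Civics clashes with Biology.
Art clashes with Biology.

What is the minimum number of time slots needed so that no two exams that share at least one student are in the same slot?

2

Chemistry and Biology conflict, so at least 2 time slots are needed.
2 time slots suffice: time slot 1 → {Econ, Logic, Statistics, Music, Biology}; time slot 2 → {Chemistry, Geology, Physics, Calculus, Civics, Art}. Each listed conflict is separated.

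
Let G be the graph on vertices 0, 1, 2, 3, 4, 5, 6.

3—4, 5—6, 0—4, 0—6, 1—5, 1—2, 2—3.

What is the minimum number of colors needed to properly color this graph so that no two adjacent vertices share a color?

3

The cycle 4-3-2-1-5-6-0-4 has odd length 7, so it cannot be 2-colored; at least 3 colors are needed.
One proper 3-coloring: 0=blue, 1=red, 2=blue, 3=green, 4=red, 5=blue, 6=red. Each edge has distinct colors on its endpoints.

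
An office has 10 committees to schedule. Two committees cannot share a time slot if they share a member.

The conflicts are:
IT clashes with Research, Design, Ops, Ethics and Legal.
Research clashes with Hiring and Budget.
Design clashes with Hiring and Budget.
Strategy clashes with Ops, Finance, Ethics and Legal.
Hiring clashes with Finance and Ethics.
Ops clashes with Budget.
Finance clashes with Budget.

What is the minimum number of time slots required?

2

Ops and Budget conflict, so at least 2 time slots are needed.
2 time slots suffice: time slot 1 → {IT, Strategy, Hiring, Budget}; time slot 2 → {Research, Design, Ops, Finance, Ethics, Legal}. Each listed conflict is separated.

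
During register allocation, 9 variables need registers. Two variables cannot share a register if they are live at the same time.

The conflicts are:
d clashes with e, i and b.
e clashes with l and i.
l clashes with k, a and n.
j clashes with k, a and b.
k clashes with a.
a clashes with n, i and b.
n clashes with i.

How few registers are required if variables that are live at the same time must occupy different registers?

j, k, a are mutually in conflict, so at least 3 registers are needed.
3 registers suffice: register 1 → {d, a}; register 2 → {l, j, i}; register 3 → {e, k, n, b}. Each listed conflict is separated.

3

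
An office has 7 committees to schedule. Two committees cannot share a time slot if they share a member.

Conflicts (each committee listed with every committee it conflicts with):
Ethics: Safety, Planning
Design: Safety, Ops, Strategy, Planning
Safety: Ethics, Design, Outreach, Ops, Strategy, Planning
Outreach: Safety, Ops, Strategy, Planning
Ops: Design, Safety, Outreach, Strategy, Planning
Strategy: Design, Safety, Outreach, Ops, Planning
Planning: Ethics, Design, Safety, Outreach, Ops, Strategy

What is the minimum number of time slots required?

5

Safety, Outreach, Ops, Strategy, Planning are mutually in conflict, so at least 5 time slots are needed.
Using 5 time slots: Ethics=3, Design=5, Safety=1, Outreach=5, Ops=4, Strategy=3, Planning=2. Each listed conflict is separated.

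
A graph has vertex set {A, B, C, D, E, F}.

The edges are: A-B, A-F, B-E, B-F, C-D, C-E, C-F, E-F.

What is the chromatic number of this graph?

3

B, E, F form a triangle, so at least 3 colors are needed.
One proper 3-coloring: A=2, B=3, C=3, D=1, E=2, F=1. Every edge joins two different colors.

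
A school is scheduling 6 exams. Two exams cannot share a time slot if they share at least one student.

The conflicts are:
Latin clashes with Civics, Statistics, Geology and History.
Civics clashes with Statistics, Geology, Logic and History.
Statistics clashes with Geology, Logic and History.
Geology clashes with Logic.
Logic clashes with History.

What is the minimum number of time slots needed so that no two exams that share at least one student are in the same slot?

4

Latin, Civics, Statistics, Geology are mutually in conflict, so at least 4 time slots are needed.
4 time slots suffice: time slot 1 → {Civics}; time slot 2 → {Statistics}; time slot 3 → {Latin, Logic}; time slot 4 → {Geology, History}. Every pair that conflicts lands in different time slots.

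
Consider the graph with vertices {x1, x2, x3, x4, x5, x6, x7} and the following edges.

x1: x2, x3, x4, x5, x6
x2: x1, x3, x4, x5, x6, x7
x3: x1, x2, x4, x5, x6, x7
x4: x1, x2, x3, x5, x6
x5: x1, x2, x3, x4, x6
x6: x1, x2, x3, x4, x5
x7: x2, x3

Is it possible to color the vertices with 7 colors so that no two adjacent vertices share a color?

Yes

The chromatic number is 6. x1, x2, x3, x4, x5, x6 are mutually adjacent (a clique of size 6), so at least 6 colors are needed.
6 colors suffice: color 1 → {x2}; color 2 → {x3}; color 3 → {x5, x7}; color 4 → {x6}; color 5 → {x1}; color 6 → {x4}.
Since 7 ≥ 6, a proper 7-coloring certainly exists.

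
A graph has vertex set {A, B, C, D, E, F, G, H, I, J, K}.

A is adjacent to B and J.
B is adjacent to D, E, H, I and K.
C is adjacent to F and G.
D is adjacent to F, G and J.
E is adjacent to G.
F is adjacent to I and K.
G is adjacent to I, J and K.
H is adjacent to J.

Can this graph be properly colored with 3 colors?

The chromatic number is 3. D, G, J are pairwise adjacent, so at least 3 colors are needed.
One proper 3-coloring: A=2, B=1, C=2, D=2, E=2, F=1, G=1, H=2, I=2, J=3, K=2.
That is already a proper 3-coloring.

Yes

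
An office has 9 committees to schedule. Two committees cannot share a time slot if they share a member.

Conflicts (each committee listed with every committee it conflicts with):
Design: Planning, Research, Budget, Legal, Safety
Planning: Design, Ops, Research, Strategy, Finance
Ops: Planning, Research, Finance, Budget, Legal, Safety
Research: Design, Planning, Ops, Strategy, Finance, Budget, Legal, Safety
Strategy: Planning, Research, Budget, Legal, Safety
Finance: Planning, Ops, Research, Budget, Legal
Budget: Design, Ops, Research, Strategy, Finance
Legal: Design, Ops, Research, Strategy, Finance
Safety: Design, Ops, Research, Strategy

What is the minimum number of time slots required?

4

Ops, Research, Finance, Legal all conflict with each other, so at least 4 time slots are needed.
4 time slots suffice: time slot 1 → {Research}; time slot 2 → {Design, Ops, Strategy}; time slot 3 → {Planning, Budget, Legal, Safety}; time slot 4 → {Finance}. No two conflicting committees share a time slot.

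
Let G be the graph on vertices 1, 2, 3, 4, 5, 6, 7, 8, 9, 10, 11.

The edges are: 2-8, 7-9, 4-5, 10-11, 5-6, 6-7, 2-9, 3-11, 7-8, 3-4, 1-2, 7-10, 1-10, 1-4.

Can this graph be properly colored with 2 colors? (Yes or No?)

The cycle 1-10-11-3-4-1 has odd length 5, so it cannot be 2-colored; at least 3 colors are needed.
So 2 colors are not enough.

No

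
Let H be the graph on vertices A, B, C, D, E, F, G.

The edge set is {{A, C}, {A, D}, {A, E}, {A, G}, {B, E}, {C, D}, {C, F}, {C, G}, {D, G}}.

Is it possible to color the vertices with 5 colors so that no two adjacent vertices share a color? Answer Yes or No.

The chromatic number is 4. A, C, D, G are mutually adjacent (a clique of size 4), so at least 4 colors are needed.
4 colors suffice: color 1 → {A, B, F}; color 2 → {C, E}; color 3 → {G}; color 4 → {D}.
Since 5 ≥ 4, a proper 5-coloring certainly exists.

Yes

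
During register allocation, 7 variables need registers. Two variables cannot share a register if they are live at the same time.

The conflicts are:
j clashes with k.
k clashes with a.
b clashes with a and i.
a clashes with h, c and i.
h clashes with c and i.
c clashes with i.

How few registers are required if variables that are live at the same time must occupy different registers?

a, h, c, i all conflict with each other, so at least 4 registers are needed.
4 registers suffice: register 1 → {j, a}; register 2 → {k, i}; register 3 → {b, c}; register 4 → {h}. No two conflicting variables share a register.

4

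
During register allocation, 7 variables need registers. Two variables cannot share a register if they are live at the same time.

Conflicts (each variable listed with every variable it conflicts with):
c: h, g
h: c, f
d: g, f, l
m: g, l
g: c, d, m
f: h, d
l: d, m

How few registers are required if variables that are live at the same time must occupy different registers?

3

The cycle d-f-h-c-g-d has odd length 5, so it cannot be 2-colored; at least 3 registers are needed.
3 registers suffice: register 1 → {h, g, l}; register 2 → {c, d, m}; register 3 → {f}. Each listed conflict is separated.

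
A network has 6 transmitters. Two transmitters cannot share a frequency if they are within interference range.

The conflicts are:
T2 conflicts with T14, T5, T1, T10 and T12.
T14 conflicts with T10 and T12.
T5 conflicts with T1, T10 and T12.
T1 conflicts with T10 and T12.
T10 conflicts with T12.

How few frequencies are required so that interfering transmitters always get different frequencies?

5

T2, T5, T1, T10, T12 all conflict with each other, so at least 5 frequencies are needed.
Using 5 frequencies: T2=2, T14=4, T5=5, T1=4, T10=3, T12=1. Every pair that conflicts lands in different frequencies.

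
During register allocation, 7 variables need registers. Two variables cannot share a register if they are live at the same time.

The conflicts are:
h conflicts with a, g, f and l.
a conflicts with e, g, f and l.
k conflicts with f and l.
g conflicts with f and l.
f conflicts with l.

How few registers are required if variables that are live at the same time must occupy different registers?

5

h, a, g, f, l all conflict with each other, so at least 5 registers are needed.
Using 5 registers: h=4, a=1, k=1, e=2, g=5, f=2, l=3. Each listed conflict is separated.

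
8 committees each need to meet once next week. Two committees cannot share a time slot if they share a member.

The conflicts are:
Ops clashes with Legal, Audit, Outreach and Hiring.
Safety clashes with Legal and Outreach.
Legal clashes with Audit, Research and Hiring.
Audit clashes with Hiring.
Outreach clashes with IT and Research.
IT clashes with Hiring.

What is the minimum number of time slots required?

Ops, Legal, Audit, Hiring all conflict with each other, so at least 4 time slots are needed.
4 time slots suffice: time slot 1 → {Legal, Outreach}; time slot 2 → {Ops, Safety, IT, Research}; time slot 3 → {Hiring}; time slot 4 → {Audit}. Every pair that conflicts lands in different time slots.

4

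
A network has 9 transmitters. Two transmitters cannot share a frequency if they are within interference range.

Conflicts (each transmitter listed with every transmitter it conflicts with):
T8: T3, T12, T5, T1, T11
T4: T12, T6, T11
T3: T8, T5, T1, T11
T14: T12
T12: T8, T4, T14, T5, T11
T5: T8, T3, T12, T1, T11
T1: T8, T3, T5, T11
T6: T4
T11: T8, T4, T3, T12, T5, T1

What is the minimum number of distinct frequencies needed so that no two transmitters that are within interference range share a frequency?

5

T8, T3, T5, T1, T11 pairwise conflict, so at least 5 frequencies are needed.
Using 5 frequencies: T8=3, T4=3, T3=2, T14=1, T12=2, T5=4, T1=5, T6=1, T11=1. Each listed conflict is separated.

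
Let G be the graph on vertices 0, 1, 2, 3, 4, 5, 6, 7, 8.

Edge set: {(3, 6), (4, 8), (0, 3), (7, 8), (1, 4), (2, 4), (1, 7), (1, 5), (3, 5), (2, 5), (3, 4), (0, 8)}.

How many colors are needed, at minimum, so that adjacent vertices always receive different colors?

2

0 and 8 are adjacent, so at least 2 colors are needed.
2 colors suffice: color red → {0, 4, 5, 6, 7}; color blue → {1, 2, 3, 8}. Each edge has distinct colors on its endpoints.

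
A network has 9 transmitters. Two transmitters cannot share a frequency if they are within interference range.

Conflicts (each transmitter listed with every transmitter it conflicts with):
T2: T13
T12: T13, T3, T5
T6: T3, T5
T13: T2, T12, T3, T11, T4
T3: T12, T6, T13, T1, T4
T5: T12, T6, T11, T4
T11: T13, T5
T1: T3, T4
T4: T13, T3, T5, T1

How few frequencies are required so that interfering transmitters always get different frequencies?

3

T3, T1, T4 pairwise conflict, so at least 3 frequencies are needed.
Using 3 frequencies: T2=1, T12=3, T6=2, T13=2, T3=1, T5=1, T11=3, T1=2, T4=3. Every pair that conflicts lands in different frequencies.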